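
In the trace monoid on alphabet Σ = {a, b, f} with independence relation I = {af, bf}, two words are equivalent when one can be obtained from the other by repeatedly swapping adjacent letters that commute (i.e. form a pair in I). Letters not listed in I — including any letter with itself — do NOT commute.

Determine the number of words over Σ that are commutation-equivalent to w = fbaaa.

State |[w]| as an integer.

#0=f has no predecessor
#1=b has no predecessor
#2=a depends on [1:b]
#3=a depends on [2:a]
#4=a depends on [3:a]
sources: [0:f, 1:b]
N(rest) = Σ N(rest − s) over sources s of rest; N(one piece) = 1:
  size 1 → [0]=1  [4]=1
  size 2 → [0,4]=2  [3,4]=1
  size 3 → [0,3,4]=3  [2,3,4]=1
  first=0(f) contributes 1
  first=1(b) contributes 4
|[w]| = 5

5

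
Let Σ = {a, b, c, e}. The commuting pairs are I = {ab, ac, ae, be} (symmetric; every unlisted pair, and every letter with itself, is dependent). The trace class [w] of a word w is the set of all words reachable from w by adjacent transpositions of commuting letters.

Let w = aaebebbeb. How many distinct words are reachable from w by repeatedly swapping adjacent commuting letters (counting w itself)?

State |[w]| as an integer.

drop 0:a onto floor
drop 1:a onto {0:a}
drop 2:e onto floor
drop 3:b onto floor
drop 4:e onto {2:e}
drop 5:b onto {3:b}
drop 6:b onto {5:b}
drop 7:e onto {4:e}
drop 8:b onto {6:b}
ground layer = {0:a, 2:e, 3:b}
drop-orders for the pieces not yet dropped (sum over which currently-grounded one goes next):
  1 to go: {1} 1  {7} 1  {8} 1
  2 to go: {0,1} 1  {1,7} 2  {1,8} 2  {4,7} 1  {6,8} 1  {7,8} 2
  3 to go: {0,1,7} 3  {0,1,8} 3  {1,4,7} 3  {1,6,8} 3  {1,7,8} 6  {2,4,7} 1  {4,7,8} 3  {5,6,8} 1  {6,7,8} 3
  4 to go: {0,1,4,7} 6  {0,1,6,8} 6  {0,1,7,8} 12  {1,2,4,7} 4  {1,4,7,8} 12  {1,5,6,8} 4  {1,6,7,8} 12  {2,4,7,8} 4  {3,5,6,8} 1  {4,6,7,8} 6  {5,6,7,8} 4
  5 to go: {0,1,2,4,7} 10  {0,1,4,7,8} 30  {0,1,5,6,8} 10  {0,1,6,7,8} 30  {1,2,4,7,8} 20  {1,3,5,6,8} 5  {1,4,6,7,8} 30  {1,5,6,7,8} 20  {2,4,6,7,8} 10  {3,5,6,7,8} 5  {4,5,6,7,8} 10
  6 to go: {0,1,2,4,7,8} 60  {0,1,3,5,6,8} 15  {0,1,4,6,7,8} 90  {0,1,5,6,7,8} 60  {1,2,4,6,7,8} 60  {1,3,5,6,7,8} 30  {1,4,5,6,7,8} 60  {2,4,5,6,7,8} 20  {3,4,5,6,7,8} 15
  7 to go: {0,1,2,4,6,7,8} 210  {0,1,3,5,6,7,8} 105  {0,1,4,5,6,7,8} 210  {1,2,4,5,6,7,8} 140  {1,3,4,5,6,7,8} 105  {2,3,4,5,6,7,8} 35
  if 0:a drops first: 280 orders
  if 2:e drops first: 420 orders
  if 3:b drops first: 560 orders
heap linearizations: 1260

1260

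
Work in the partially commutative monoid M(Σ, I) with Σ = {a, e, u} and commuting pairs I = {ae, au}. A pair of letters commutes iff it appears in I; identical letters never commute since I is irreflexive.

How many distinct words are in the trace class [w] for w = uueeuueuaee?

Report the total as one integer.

drop 0:u onto floor
drop 1:u onto {0:u}
drop 2:e onto {1:u}
drop 3:e onto {2:e}
drop 4:u onto {3:e}
drop 5:u onto {4:u}
drop 6:e onto {5:u}
drop 7:u onto {6:e}
drop 8:a onto floor
drop 9:e onto {7:u}
drop 10:e onto {9:e}
ground layer = {0:u, 8:a}
drop-orders for the pieces not yet dropped (sum over which currently-grounded one goes next):
  1 to go: {8} 1  {10} 1
  2 to go: {8,10} 2  {9,10} 1
  3 to go: {7,9,10} 1  {8,9,10} 3
  4 to go: {6,7,9,10} 1  {7,8,9,10} 4
  5 to go: {5,6,7,9,10} 1  {6,7,8,9,10} 5
  6 to go: {4,5,6,7,9,10} 1  {5,6,7,8,9,10} 6
  7 to go: {3,4,5,6,7,9,10} 1  {4,5,6,7,8,9,10} 7
  8 to go: {2,3,4,5,6,7,9,10} 1  {3,4,5,6,7,8,9,10} 8
  9 to go: {1,2,3,4,5,6,7,9,10} 1  {2,3,4,5,6,7,8,9,10} 9
  if 0:u drops first: 10 orders
  if 8:a drops first: 1 orders
heap linearizations: 11

11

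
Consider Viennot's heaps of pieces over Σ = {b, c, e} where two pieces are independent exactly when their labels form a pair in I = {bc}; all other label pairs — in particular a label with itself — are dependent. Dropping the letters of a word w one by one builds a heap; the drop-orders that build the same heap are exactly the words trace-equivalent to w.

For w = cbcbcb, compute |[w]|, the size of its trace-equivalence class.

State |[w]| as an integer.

#0=c has no predecessor
#1=b has no predecessor
#2=c depends on [0:c]
#3=b depends on [1:b]
#4=c depends on [2:c]
#5=b depends on [3:b]
sources: [0:c, 1:b]
N(rest) = Σ N(rest − s) over sources s of rest; N(one piece) = 1:
  size 1 → [4]=1  [5]=1
  size 2 → [2,4]=1  [3,5]=1  [4,5]=2
  size 3 → [0,2,4]=1  [1,3,5]=1  [2,4,5]=3  [3,4,5]=3
  size 4 → [0,2,4,5]=4  [1,3,4,5]=4  [2,3,4,5]=6
  first=0(c) contributes 10
  first=1(b) contributes 10
|[w]| = 20

20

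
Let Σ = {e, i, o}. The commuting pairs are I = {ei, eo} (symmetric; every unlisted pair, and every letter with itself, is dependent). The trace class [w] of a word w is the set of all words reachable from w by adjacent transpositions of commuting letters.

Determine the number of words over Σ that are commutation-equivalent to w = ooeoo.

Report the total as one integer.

#0=o has no predecessor
#1=o depends on [0:o]
#2=e has no predecessor
#3=o depends on [1:o]
#4=o depends on [3:o]
sources: [0:o, 2:e]
N(rest) = Σ N(rest − s) over sources s of rest; N(one piece) = 1:
  size 1 → [2]=1  [4]=1
  size 2 → [2,4]=2  [3,4]=1
  size 3 → [1,3,4]=1  [2,3,4]=3
  first=0(o) contributes 4
  first=2(e) contributes 1
|[w]| = 5

5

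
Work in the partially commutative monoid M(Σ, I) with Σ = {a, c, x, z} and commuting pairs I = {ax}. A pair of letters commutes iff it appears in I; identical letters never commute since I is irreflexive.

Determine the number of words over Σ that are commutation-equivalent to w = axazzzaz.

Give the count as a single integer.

3

#0=a has no predecessor
#1=x has no predecessor
#2=a depends on [0:a]
#3=z depends on [1:x, 2:a]
#4=z depends on [3:z]
#5=z depends on [4:z]
#6=a depends on [5:z]
#7=z depends on [6:a]
sources: [0:a, 1:x]
N(rest) = Σ N(rest − s) over sources s of rest; N(one piece) = 1:
  size 1 → [7]=1
  size 2 → [6,7]=1
  size 3 → [5,6,7]=1
  size 4 → [4,5,6,7]=1
  size 5 → [3,4,5,6,7]=1
  size 6 → [1,3,4,5,6,7]=1  [2,3,4,5,6,7]=1
  first=0(a) contributes 2
  first=1(x) contributes 1
|[w]| = 3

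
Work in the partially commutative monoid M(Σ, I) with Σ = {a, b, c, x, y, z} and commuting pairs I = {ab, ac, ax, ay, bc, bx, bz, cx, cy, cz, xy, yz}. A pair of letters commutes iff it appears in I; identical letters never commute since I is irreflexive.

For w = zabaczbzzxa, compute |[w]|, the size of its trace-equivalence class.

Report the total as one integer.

drop 0:z onto floor
drop 1:a onto {0:z}
drop 2:b onto floor
drop 3:a onto {1:a}
drop 4:c onto floor
drop 5:z onto {3:a}
drop 6:b onto {2:b}
drop 7:z onto {5:z}
drop 8:z onto {7:z}
drop 9:x onto {8:z}
drop 10:a onto {8:z}
ground layer = {0:z, 2:b, 4:c}
drop-orders for the pieces not yet dropped (sum over which currently-grounded one goes next):
  1 to go: {4} 1  {6} 1  {9} 1  {10} 1
  2 to go: {2,6} 1  {4,6} 2  {4,9} 2  {4,10} 2  {6,9} 2  {6,10} 2  {9,10} 2
  3 to go: {2,4,6} 3  {2,6,9} 3  {2,6,10} 3  {4,6,9} 6  {4,6,10} 6  {4,9,10} 6  {6,9,10} 6  {8,9,10} 2
  4 to go: {2,4,6,9} 12  {2,4,6,10} 12  {2,6,9,10} 12  {4,6,9,10} 24  {4,8,9,10} 8  {6,8,9,10} 8  {7,8,9,10} 2
  5 to go: {2,4,6,9,10} 60  {2,6,8,9,10} 20  {4,6,8,9,10} 40  {4,7,8,9,10} 10  {5,7,8,9,10} 2  {6,7,8,9,10} 10
  6 to go: {2,4,6,8,9,10} 120  {2,6,7,8,9,10} 30  {3,5,7,8,9,10} 2  {4,5,7,8,9,10} 12  {4,6,7,8,9,10} 60  {5,6,7,8,9,10} 12
  7 to go: {1,3,5,7,8,9,10} 2  {2,4,6,7,8,9,10} 210  {2,5,6,7,8,9,10} 42  {3,4,5,7,8,9,10} 14  {3,5,6,7,8,9,10} 14  {4,5,6,7,8,9,10} 84
  8 to go: {0,1,3,5,7,8,9,10} 2  {1,3,4,5,7,8,9,10} 16  {1,3,5,6,7,8,9,10} 16  {2,3,5,6,7,8,9,10} 56  {2,4,5,6,7,8,9,10} 336  {3,4,5,6,7,8,9,10} 112
  9 to go: {0,1,3,4,5,7,8,9,10} 18  {0,1,3,5,6,7,8,9,10} 18  {1,2,3,5,6,7,8,9,10} 72  {1,3,4,5,6,7,8,9,10} 144  {2,3,4,5,6,7,8,9,10} 504
  if 0:z drops first: 720 orders
  if 2:b drops first: 180 orders
  if 4:c drops first: 90 orders
heap linearizations: 990

990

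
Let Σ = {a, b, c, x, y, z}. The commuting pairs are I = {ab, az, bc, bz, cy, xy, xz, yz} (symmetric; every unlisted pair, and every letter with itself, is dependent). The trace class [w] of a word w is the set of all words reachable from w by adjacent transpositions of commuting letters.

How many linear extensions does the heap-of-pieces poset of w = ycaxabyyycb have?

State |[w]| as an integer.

#0=y has no predecessor
#1=c has no predecessor
#2=a depends on [0:y, 1:c]
#3=x depends on [2:a]
#4=a depends on [3:x]
#5=b depends on [3:x]
#6=y depends on [4:a, 5:b]
#7=y depends on [6:y]
#8=y depends on [7:y]
#9=c depends on [4:a]
#10=b depends on [8:y]
sources: [0:y, 1:c]
N(rest) = Σ N(rest − s) over sources s of rest; N(one piece) = 1:
  size 1 → [9]=1  [10]=1
  size 2 → [8,10]=1  [9,10]=2
  size 3 → [7,8,10]=1  [8,9,10]=3
  size 4 → [6,7,8,10]=1  [7,8,9,10]=4
  size 5 → [5,6,7,8,10]=1  [6,7,8,9,10]=5
  size 6 → [4,6,7,8,9,10]=5  [5,6,7,8,9,10]=6
  size 7 → [4,5,6,7,8,9,10]=11
  size 8 → [3,4,5,6,7,8,9,10]=11
  size 9 → [2,3,4,5,6,7,8,9,10]=11
  first=0(y) contributes 11
  first=1(c) contributes 11
|[w]| = 22

22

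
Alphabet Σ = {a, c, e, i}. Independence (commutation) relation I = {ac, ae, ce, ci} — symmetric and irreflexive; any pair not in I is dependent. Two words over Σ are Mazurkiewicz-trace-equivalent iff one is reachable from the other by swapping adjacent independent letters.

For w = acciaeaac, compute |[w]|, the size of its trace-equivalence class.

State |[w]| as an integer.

336

piece 0:a — minimal
piece 1:c — minimal
piece 2:c rests on {1:c}
piece 3:i rests on {0:a}
piece 4:a rests on {3:i}
piece 5:e rests on {3:i}
piece 6:a rests on {4:a}
piece 7:a rests on {6:a}
piece 8:c rests on {2:c}
minimal pieces: {0:a, 1:c}
ways to finish when only these pieces remain (= sum over removing one remaining piece with nothing left below it):
  1 left: {5}→1  {7}→1  {8}→1
  2 left: {2,8}→1  {5,7}→2  {5,8}→2  {6,7}→1  {7,8}→2
  3 left: {1,2,8}→1  {2,5,8}→3  {2,7,8}→3  {4,6,7}→1  {5,6,7}→3  {5,7,8}→6  {6,7,8}→3
  4 left: {1,2,5,8}→4  {1,2,7,8}→4  {2,5,7,8}→12  {2,6,7,8}→6  {4,5,6,7}→4  {4,6,7,8}→4  {5,6,7,8}→12
  5 left: {1,2,5,7,8}→20  {1,2,6,7,8}→10  {2,4,6,7,8}→10  {2,5,6,7,8}→30  {3,4,5,6,7}→4  {4,5,6,7,8}→20
  6 left: {0,3,4,5,6,7}→4  {1,2,4,6,7,8}→20  {1,2,5,6,7,8}→60  {2,4,5,6,7,8}→60  {3,4,5,6,7,8}→24
  7 left: {0,3,4,5,6,7,8}→28  {1,2,4,5,6,7,8}→140  {2,3,4,5,6,7,8}→84
  placing 0:a first → 224 extensions
  placing 1:c first → 112 extensions
total linear extensions = 336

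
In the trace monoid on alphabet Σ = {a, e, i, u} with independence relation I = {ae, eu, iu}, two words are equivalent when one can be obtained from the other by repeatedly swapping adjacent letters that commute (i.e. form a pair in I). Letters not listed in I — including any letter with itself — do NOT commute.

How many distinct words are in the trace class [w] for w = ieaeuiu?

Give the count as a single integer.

19

0(i) covers ∅
1(e) covers 0:i
2(a) covers 0:i
3(e) covers 1:e
4(u) covers 2:a
5(i) covers 2:a, 3:e
6(u) covers 4:u
floor of heap: 0:i
completions by unplaced set U, small U first (add the entries for U minus each lowest piece of U):
  |U|=1: {5}:1  {6}:1
  |U|=2: {3,5}:1  {4,6}:1  {5,6}:2
  |U|=3: {1,3,5}:1  {3,5,6}:3  {4,5,6}:3
  |U|=4: {1,3,5,6}:4  {2,4,5,6}:3  {3,4,5,6}:6
  |U|=5: {1,3,4,5,6}:10  {2,3,4,5,6}:9
  start at 0(i): 19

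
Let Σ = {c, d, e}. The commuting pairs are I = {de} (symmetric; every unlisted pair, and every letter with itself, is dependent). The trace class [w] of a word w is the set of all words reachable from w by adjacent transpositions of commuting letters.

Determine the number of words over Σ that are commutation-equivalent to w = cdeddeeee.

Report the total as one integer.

56

#0=c has no predecessor
#1=d depends on [0:c]
#2=e depends on [0:c]
#3=d depends on [1:d]
#4=d depends on [3:d]
#5=e depends on [2:e]
#6=e depends on [5:e]
#7=e depends on [6:e]
#8=e depends on [7:e]
sources: [0:c]
N(rest) = Σ N(rest − s) over sources s of rest; N(one piece) = 1:
  size 1 → [4]=1  [8]=1
  size 2 → [3,4]=1  [4,8]=2  [7,8]=1
  size 3 → [1,3,4]=1  [3,4,8]=3  [4,7,8]=3  [6,7,8]=1
  size 4 → [1,3,4,8]=4  [3,4,7,8]=6  [4,6,7,8]=4  [5,6,7,8]=1
  size 5 → [1,3,4,7,8]=10  [2,5,6,7,8]=1  [3,4,6,7,8]=10  [4,5,6,7,8]=5
  size 6 → [1,3,4,6,7,8]=20  [2,4,5,6,7,8]=6  [3,4,5,6,7,8]=15
  size 7 → [1,3,4,5,6,7,8]=35  [2,3,4,5,6,7,8]=21
  first=0(c) contributes 56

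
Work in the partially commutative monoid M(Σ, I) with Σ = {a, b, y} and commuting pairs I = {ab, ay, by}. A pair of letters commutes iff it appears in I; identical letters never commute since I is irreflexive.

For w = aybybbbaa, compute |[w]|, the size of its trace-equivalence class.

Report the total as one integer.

drop 0:a onto floor
drop 1:y onto floor
drop 2:b onto floor
drop 3:y onto {1:y}
drop 4:b onto {2:b}
drop 5:b onto {4:b}
drop 6:b onto {5:b}
drop 7:a onto {0:a}
drop 8:a onto {7:a}
ground layer = {0:a, 1:y, 2:b}
drop-orders for the pieces not yet dropped (sum over which currently-grounded one goes next):
  1 to go: {3} 1  {6} 1  {8} 1
  2 to go: {1,3} 1  {3,6} 2  {3,8} 2  {5,6} 1  {6,8} 2  {7,8} 1
  3 to go: {0,7,8} 1  {1,3,6} 3  {1,3,8} 3  {3,5,6} 3  {3,6,8} 6  {3,7,8} 3  {4,5,6} 1  {5,6,8} 3  {6,7,8} 3
  4 to go: {0,3,7,8} 4  {0,6,7,8} 4  {1,3,5,6} 6  {1,3,6,8} 12  {1,3,7,8} 6  {2,4,5,6} 1  {3,4,5,6} 4  {3,5,6,8} 12  {3,6,7,8} 12  {4,5,6,8} 4  {5,6,7,8} 6
  5 to go: {0,1,3,7,8} 10  {0,3,6,7,8} 20  {0,5,6,7,8} 10  {1,3,4,5,6} 10  {1,3,5,6,8} 30  {1,3,6,7,8} 30  {2,3,4,5,6} 5  {2,4,5,6,8} 5  {3,4,5,6,8} 20  {3,5,6,7,8} 30  {4,5,6,7,8} 10
  6 to go: {0,1,3,6,7,8} 60  {0,3,5,6,7,8} 60  {0,4,5,6,7,8} 20  {1,2,3,4,5,6} 15  {1,3,4,5,6,8} 60  {1,3,5,6,7,8} 90  {2,3,4,5,6,8} 30  {2,4,5,6,7,8} 15  {3,4,5,6,7,8} 60
  7 to go: {0,1,3,5,6,7,8} 210  {0,2,4,5,6,7,8} 35  {0,3,4,5,6,7,8} 140  {1,2,3,4,5,6,8} 105  {1,3,4,5,6,7,8} 210  {2,3,4,5,6,7,8} 105
  if 0:a drops first: 420 orders
  if 1:y drops first: 280 orders
  if 2:b drops first: 560 orders
heap linearizations: 1260

1260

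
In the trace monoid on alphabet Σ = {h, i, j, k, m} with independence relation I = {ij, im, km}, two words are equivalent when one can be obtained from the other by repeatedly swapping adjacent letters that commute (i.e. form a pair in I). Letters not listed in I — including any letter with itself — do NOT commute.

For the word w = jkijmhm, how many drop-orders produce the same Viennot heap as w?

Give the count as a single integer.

#0=j has no predecessor
#1=k depends on [0:j]
#2=i depends on [1:k]
#3=j depends on [1:k]
#4=m depends on [3:j]
#5=h depends on [2:i, 4:m]
#6=m depends on [5:h]
sources: [0:j]
N(rest) = Σ N(rest − s) over sources s of rest; N(one piece) = 1:
  size 1 → [6]=1
  size 2 → [5,6]=1
  size 3 → [2,5,6]=1  [4,5,6]=1
  size 4 → [2,4,5,6]=2  [3,4,5,6]=1
  size 5 → [2,3,4,5,6]=3
  first=0(j) contributes 3

3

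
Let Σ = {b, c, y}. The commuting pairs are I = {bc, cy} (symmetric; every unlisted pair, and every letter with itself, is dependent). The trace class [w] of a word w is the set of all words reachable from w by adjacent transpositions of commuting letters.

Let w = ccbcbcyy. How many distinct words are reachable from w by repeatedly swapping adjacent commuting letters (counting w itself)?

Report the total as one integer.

#0=c has no predecessor
#1=c depends on [0:c]
#2=b has no predecessor
#3=c depends on [1:c]
#4=b depends on [2:b]
#5=c depends on [3:c]
#6=y depends on [4:b]
#7=y depends on [6:y]
sources: [0:c, 2:b]
N(rest) = Σ N(rest − s) over sources s of rest; N(one piece) = 1:
  size 1 → [5]=1  [7]=1
  size 2 → [3,5]=1  [5,7]=2  [6,7]=1
  size 3 → [1,3,5]=1  [3,5,7]=3  [4,6,7]=1  [5,6,7]=3
  size 4 → [0,1,3,5]=1  [1,3,5,7]=4  [2,4,6,7]=1  [3,5,6,7]=6  [4,5,6,7]=4
  size 5 → [0,1,3,5,7]=5  [1,3,5,6,7]=10  [2,4,5,6,7]=5  [3,4,5,6,7]=10
  size 6 → [0,1,3,5,6,7]=15  [1,3,4,5,6,7]=20  [2,3,4,5,6,7]=15
  first=0(c) contributes 35
  first=2(b) contributes 35
|[w]| = 70

70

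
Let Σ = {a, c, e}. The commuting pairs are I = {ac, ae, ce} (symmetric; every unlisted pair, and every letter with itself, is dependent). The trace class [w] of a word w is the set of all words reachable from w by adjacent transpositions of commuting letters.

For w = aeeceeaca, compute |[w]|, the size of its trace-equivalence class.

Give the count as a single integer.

1260

0(a) covers ∅
1(e) covers ∅
2(e) covers 1:e
3(c) covers ∅
4(e) covers 2:e
5(e) covers 4:e
6(a) covers 0:a
7(c) covers 3:c
8(a) covers 6:a
floor of heap: 0:a, 1:e, 3:c
completions by unplaced set U, small U first (add the entries for U minus each lowest piece of U):
  |U|=1: {5}:1  {7}:1  {8}:1
  |U|=2: {3,7}:1  {4,5}:1  {5,7}:2  {5,8}:2  {6,8}:1  {7,8}:2
  |U|=3: {0,6,8}:1  {2,4,5}:1  {3,5,7}:3  {3,7,8}:3  {4,5,7}:3  {4,5,8}:3  {5,6,8}:3  {5,7,8}:6  {6,7,8}:3
  |U|=4: {0,5,6,8}:4  {0,6,7,8}:4  {1,2,4,5}:1  {2,4,5,7}:4  {2,4,5,8}:4  {3,4,5,7}:6  {3,5,7,8}:12  {3,6,7,8}:6  {4,5,6,8}:6  {4,5,7,8}:12  {5,6,7,8}:12
  |U|=5: {0,3,6,7,8}:10  {0,4,5,6,8}:10  {0,5,6,7,8}:20  {1,2,4,5,7}:5  {1,2,4,5,8}:5  {2,3,4,5,7}:10  {2,4,5,6,8}:10  {2,4,5,7,8}:20  {3,4,5,7,8}:30  {3,5,6,7,8}:30  {4,5,6,7,8}:30
  |U|=6: {0,2,4,5,6,8}:20  {0,3,5,6,7,8}:60  {0,4,5,6,7,8}:60  {1,2,3,4,5,7}:15  {1,2,4,5,6,8}:15  {1,2,4,5,7,8}:30  {2,3,4,5,7,8}:60  {2,4,5,6,7,8}:60  {3,4,5,6,7,8}:90
  |U|=7: {0,1,2,4,5,6,8}:35  {0,2,4,5,6,7,8}:140  {0,3,4,5,6,7,8}:210  {1,2,3,4,5,7,8}:105  {1,2,4,5,6,7,8}:105  {2,3,4,5,6,7,8}:210
  start at 0(a): 420
  start at 1(e): 560
  start at 3(c): 280
sum over floor = 1260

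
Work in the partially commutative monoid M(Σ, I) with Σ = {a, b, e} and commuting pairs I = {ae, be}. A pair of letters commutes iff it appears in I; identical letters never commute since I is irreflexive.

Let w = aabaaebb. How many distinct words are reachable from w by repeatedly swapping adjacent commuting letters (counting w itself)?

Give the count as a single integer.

drop 0:a onto floor
drop 1:a onto {0:a}
drop 2:b onto {1:a}
drop 3:a onto {2:b}
drop 4:a onto {3:a}
drop 5:e onto floor
drop 6:b onto {4:a}
drop 7:b onto {6:b}
ground layer = {0:a, 5:e}
drop-orders for the pieces not yet dropped (sum over which currently-grounded one goes next):
  1 to go: {5} 1  {7} 1
  2 to go: {5,7} 2  {6,7} 1
  3 to go: {4,6,7} 1  {5,6,7} 3
  4 to go: {3,4,6,7} 1  {4,5,6,7} 4
  5 to go: {2,3,4,6,7} 1  {3,4,5,6,7} 5
  6 to go: {1,2,3,4,6,7} 1  {2,3,4,5,6,7} 6
  if 0:a drops first: 7 orders
  if 5:e drops first: 1 orders
heap linearizations: 8

8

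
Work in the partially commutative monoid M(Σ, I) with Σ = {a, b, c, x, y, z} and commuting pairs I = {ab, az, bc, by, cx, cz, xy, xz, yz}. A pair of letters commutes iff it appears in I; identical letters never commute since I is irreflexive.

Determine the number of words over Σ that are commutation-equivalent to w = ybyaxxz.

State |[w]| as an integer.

18

#0=y has no predecessor
#1=b has no predecessor
#2=y depends on [0:y]
#3=a depends on [2:y]
#4=x depends on [1:b, 3:a]
#5=x depends on [4:x]
#6=z depends on [1:b]
sources: [0:y, 1:b]
N(rest) = Σ N(rest − s) over sources s of rest; N(one piece) = 1:
  size 1 → [5]=1  [6]=1
  size 2 → [4,5]=1  [5,6]=2
  size 3 → [3,4,5]=1  [4,5,6]=3
  size 4 → [1,4,5,6]=3  [2,3,4,5]=1  [3,4,5,6]=4
  size 5 → [0,2,3,4,5]=1  [1,3,4,5,6]=7  [2,3,4,5,6]=5
  first=0(y) contributes 12
  first=1(b) contributes 6
|[w]| = 18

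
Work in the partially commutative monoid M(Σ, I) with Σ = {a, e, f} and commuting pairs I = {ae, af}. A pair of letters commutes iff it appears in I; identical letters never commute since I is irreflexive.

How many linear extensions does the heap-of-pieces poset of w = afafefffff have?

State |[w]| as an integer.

45

drop 0:a onto floor
drop 1:f onto floor
drop 2:a onto {0:a}
drop 3:f onto {1:f}
drop 4:e onto {3:f}
drop 5:f onto {4:e}
drop 6:f onto {5:f}
drop 7:f onto {6:f}
drop 8:f onto {7:f}
drop 9:f onto {8:f}
ground layer = {0:a, 1:f}
drop-orders for the pieces not yet dropped (sum over which currently-grounded one goes next):
  1 to go: {2} 1  {9} 1
  2 to go: {0,2} 1  {2,9} 2  {8,9} 1
  3 to go: {0,2,9} 3  {2,8,9} 3  {7,8,9} 1
  4 to go: {0,2,8,9} 6  {2,7,8,9} 4  {6,7,8,9} 1
  5 to go: {0,2,7,8,9} 10  {2,6,7,8,9} 5  {5,6,7,8,9} 1
  6 to go: {0,2,6,7,8,9} 15  {2,5,6,7,8,9} 6  {4,5,6,7,8,9} 1
  7 to go: {0,2,5,6,7,8,9} 21  {2,4,5,6,7,8,9} 7  {3,4,5,6,7,8,9} 1
  8 to go: {0,2,4,5,6,7,8,9} 28  {1,3,4,5,6,7,8,9} 1  {2,3,4,5,6,7,8,9} 8
  if 0:a drops first: 9 orders
  if 1:f drops first: 36 orders
heap linearizations: 45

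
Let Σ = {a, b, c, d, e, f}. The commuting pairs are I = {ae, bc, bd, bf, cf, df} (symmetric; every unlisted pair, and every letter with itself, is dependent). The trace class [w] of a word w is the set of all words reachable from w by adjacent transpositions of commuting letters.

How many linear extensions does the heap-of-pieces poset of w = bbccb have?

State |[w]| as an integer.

drop 0:b onto floor
drop 1:b onto {0:b}
drop 2:c onto floor
drop 3:c onto {2:c}
drop 4:b onto {1:b}
ground layer = {0:b, 2:c}
drop-orders for the pieces not yet dropped (sum over which currently-grounded one goes next):
  1 to go: {3} 1  {4} 1
  2 to go: {1,4} 1  {2,3} 1  {3,4} 2
  3 to go: {0,1,4} 1  {1,3,4} 3  {2,3,4} 3
  if 0:b drops first: 6 orders
  if 2:c drops first: 4 orders
heap linearizations: 10

10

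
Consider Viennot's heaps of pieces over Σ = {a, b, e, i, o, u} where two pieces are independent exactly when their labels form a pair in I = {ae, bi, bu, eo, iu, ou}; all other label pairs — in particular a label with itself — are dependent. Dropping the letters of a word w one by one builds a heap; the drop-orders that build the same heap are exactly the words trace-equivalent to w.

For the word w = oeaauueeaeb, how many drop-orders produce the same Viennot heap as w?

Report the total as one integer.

piece 0:o — minimal
piece 1:e — minimal
piece 2:a rests on {0:o}
piece 3:a rests on {2:a}
piece 4:u rests on {1:e, 3:a}
piece 5:u rests on {4:u}
piece 6:e rests on {5:u}
piece 7:e rests on {6:e}
piece 8:a rests on {5:u}
piece 9:e rests on {7:e}
piece 10:b rests on {8:a, 9:e}
minimal pieces: {0:o, 1:e}
ways to finish when only these pieces remain (= sum over removing one remaining piece with nothing left below it):
  1 left: {10}→1
  2 left: {8,10}→1  {9,10}→1
  3 left: {7,9,10}→1  {8,9,10}→2
  4 left: {6,7,9,10}→1  {7,8,9,10}→3
  5 left: {6,7,8,9,10}→4
  6 left: {5,6,7,8,9,10}→4
  7 left: {4,5,6,7,8,9,10}→4
  8 left: {1,4,5,6,7,8,9,10}→4  {3,4,5,6,7,8,9,10}→4
  9 left: {1,3,4,5,6,7,8,9,10}→8  {2,3,4,5,6,7,8,9,10}→4
  placing 0:o first → 12 extensions
  placing 1:e first → 4 extensions
total linear extensions = 16

16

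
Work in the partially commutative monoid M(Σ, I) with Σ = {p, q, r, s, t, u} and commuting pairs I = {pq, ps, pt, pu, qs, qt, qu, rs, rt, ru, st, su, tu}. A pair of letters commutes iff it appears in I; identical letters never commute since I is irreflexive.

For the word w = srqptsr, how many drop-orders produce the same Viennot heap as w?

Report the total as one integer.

piece 0:s — minimal
piece 1:r — minimal
piece 2:q rests on {1:r}
piece 3:p rests on {1:r}
piece 4:t — minimal
piece 5:s rests on {0:s}
piece 6:r rests on {2:q, 3:p}
minimal pieces: {0:s, 1:r, 4:t}
ways to finish when only these pieces remain (= sum over removing one remaining piece with nothing left below it):
  1 left: {4}→1  {5}→1  {6}→1
  2 left: {0,5}→1  {2,6}→1  {3,6}→1  {4,5}→2  {4,6}→2  {5,6}→2
  3 left: {0,4,5}→3  {0,5,6}→3  {2,3,6}→2  {2,4,6}→3  {2,5,6}→3  {3,4,6}→3  {3,5,6}→3  {4,5,6}→6
  4 left: {0,2,5,6}→6  {0,3,5,6}→6  {0,4,5,6}→12  {1,2,3,6}→2  {2,3,4,6}→8  {2,3,5,6}→8  {2,4,5,6}→12  {3,4,5,6}→12
  5 left: {0,2,3,5,6}→20  {0,2,4,5,6}→30  {0,3,4,5,6}→30  {1,2,3,4,6}→10  {1,2,3,5,6}→10  {2,3,4,5,6}→40
  placing 0:s first → 60 extensions
  placing 1:r first → 120 extensions
  placing 4:t first → 30 extensions
total linear extensions = 210

210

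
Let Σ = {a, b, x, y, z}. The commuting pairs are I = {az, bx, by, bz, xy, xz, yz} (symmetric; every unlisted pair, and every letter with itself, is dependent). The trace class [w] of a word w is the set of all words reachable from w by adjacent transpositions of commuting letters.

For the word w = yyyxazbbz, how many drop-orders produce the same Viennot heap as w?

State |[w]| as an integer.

piece 0:y — minimal
piece 1:y rests on {0:y}
piece 2:y rests on {1:y}
piece 3:x — minimal
piece 4:a rests on {2:y, 3:x}
piece 5:z — minimal
piece 6:b rests on {4:a}
piece 7:b rests on {6:b}
piece 8:z rests on {5:z}
minimal pieces: {0:y, 3:x, 5:z}
ways to finish when only these pieces remain (= sum over removing one remaining piece with nothing left below it):
  1 left: {7}→1  {8}→1
  2 left: {5,8}→1  {6,7}→1  {7,8}→2
  3 left: {4,6,7}→1  {5,7,8}→3  {6,7,8}→3
  4 left: {2,4,6,7}→1  {3,4,6,7}→1  {4,6,7,8}→4  {5,6,7,8}→6
  5 left: {1,2,4,6,7}→1  {2,3,4,6,7}→2  {2,4,6,7,8}→5  {3,4,6,7,8}→5  {4,5,6,7,8}→10
  6 left: {0,1,2,4,6,7}→1  {1,2,3,4,6,7}→3  {1,2,4,6,7,8}→6  {2,3,4,6,7,8}→12  {2,4,5,6,7,8}→15  {3,4,5,6,7,8}→15
  7 left: {0,1,2,3,4,6,7}→4  {0,1,2,4,6,7,8}→7  {1,2,3,4,6,7,8}→21  {1,2,4,5,6,7,8}→21  {2,3,4,5,6,7,8}→42
  placing 0:y first → 84 extensions
  placing 3:x first → 28 extensions
  placing 5:z first → 32 extensions
total linear extensions = 144

144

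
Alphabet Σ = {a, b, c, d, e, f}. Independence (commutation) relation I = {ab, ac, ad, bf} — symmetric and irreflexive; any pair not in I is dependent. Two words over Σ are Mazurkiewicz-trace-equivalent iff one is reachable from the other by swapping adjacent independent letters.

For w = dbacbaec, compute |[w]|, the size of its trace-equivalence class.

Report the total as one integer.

0(d) covers ∅
1(b) covers 0:d
2(a) covers ∅
3(c) covers 1:b
4(b) covers 3:c
5(a) covers 2:a
6(e) covers 4:b, 5:a
7(c) covers 6:e
floor of heap: 0:d, 2:a
completions by unplaced set U, small U first (add the entries for U minus each lowest piece of U):
  |U|=1: {7}:1
  |U|=2: {6,7}:1
  |U|=3: {4,6,7}:1  {5,6,7}:1
  |U|=4: {2,5,6,7}:1  {3,4,6,7}:1  {4,5,6,7}:2
  |U|=5: {1,3,4,6,7}:1  {2,4,5,6,7}:3  {3,4,5,6,7}:3
  |U|=6: {0,1,3,4,6,7}:1  {1,3,4,5,6,7}:4  {2,3,4,5,6,7}:6
  start at 0(d): 10
  start at 2(a): 5
sum over floor = 15

15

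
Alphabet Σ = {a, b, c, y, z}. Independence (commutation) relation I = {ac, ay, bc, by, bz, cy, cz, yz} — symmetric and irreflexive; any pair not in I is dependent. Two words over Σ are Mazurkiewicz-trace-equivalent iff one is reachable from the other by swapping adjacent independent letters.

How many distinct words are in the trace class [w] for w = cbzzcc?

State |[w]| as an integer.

60

drop 0:c onto floor
drop 1:b onto floor
drop 2:z onto floor
drop 3:z onto {2:z}
drop 4:c onto {0:c}
drop 5:c onto {4:c}
ground layer = {0:c, 1:b, 2:z}
drop-orders for the pieces not yet dropped (sum over which currently-grounded one goes next):
  1 to go: {1} 1  {3} 1  {5} 1
  2 to go: {1,3} 2  {1,5} 2  {2,3} 1  {3,5} 2  {4,5} 1
  3 to go: {0,4,5} 1  {1,2,3} 3  {1,3,5} 6  {1,4,5} 3  {2,3,5} 3  {3,4,5} 3
  4 to go: {0,1,4,5} 4  {0,3,4,5} 4  {1,2,3,5} 12  {1,3,4,5} 12  {2,3,4,5} 6
  if 0:c drops first: 30 orders
  if 1:b drops first: 10 orders
  if 2:z drops first: 20 orders
heap linearizations: 60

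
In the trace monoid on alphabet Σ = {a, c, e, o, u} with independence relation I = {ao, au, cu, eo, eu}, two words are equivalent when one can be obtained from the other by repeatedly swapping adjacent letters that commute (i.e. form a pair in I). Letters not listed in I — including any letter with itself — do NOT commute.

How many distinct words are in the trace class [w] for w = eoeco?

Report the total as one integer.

drop 0:e onto floor
drop 1:o onto floor
drop 2:e onto {0:e}
drop 3:c onto {1:o, 2:e}
drop 4:o onto {3:c}
ground layer = {0:e, 1:o}
drop-orders for the pieces not yet dropped (sum over which currently-grounded one goes next):
  1 to go: {4} 1
  2 to go: {3,4} 1
  3 to go: {1,3,4} 1  {2,3,4} 1
  if 0:e drops first: 2 orders
  if 1:o drops first: 1 orders
heap linearizations: 3

3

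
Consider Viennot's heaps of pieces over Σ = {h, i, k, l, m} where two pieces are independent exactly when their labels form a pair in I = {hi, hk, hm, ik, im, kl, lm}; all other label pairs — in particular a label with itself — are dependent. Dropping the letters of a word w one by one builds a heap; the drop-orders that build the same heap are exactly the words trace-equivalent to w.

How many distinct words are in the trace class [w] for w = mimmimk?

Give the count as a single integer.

piece 0:m — minimal
piece 1:i — minimal
piece 2:m rests on {0:m}
piece 3:m rests on {2:m}
piece 4:i rests on {1:i}
piece 5:m rests on {3:m}
piece 6:k rests on {5:m}
minimal pieces: {0:m, 1:i}
ways to finish when only these pieces remain (= sum over removing one remaining piece with nothing left below it):
  1 left: {4}→1  {6}→1
  2 left: {1,4}→1  {4,6}→2  {5,6}→1
  3 left: {1,4,6}→3  {3,5,6}→1  {4,5,6}→3
  4 left: {1,4,5,6}→6  {2,3,5,6}→1  {3,4,5,6}→4
  5 left: {0,2,3,5,6}→1  {1,3,4,5,6}→10  {2,3,4,5,6}→5
  placing 0:m first → 15 extensions
  placing 1:i first → 6 extensions
total linear extensions = 21

21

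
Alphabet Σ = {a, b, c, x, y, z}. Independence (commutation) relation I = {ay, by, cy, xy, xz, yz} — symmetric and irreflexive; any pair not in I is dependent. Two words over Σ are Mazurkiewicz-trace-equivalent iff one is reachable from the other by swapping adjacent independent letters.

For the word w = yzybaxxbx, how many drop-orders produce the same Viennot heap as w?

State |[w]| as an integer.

36

0(y) covers ∅
1(z) covers ∅
2(y) covers 0:y
3(b) covers 1:z
4(a) covers 3:b
5(x) covers 4:a
6(x) covers 5:x
7(b) covers 6:x
8(x) covers 7:b
floor of heap: 0:y, 1:z
completions by unplaced set U, small U first (add the entries for U minus each lowest piece of U):
  |U|=1: {2}:1  {8}:1
  |U|=2: {0,2}:1  {2,8}:2  {7,8}:1
  |U|=3: {0,2,8}:3  {2,7,8}:3  {6,7,8}:1
  |U|=4: {0,2,7,8}:6  {2,6,7,8}:4  {5,6,7,8}:1
  |U|=5: {0,2,6,7,8}:10  {2,5,6,7,8}:5  {4,5,6,7,8}:1
  |U|=6: {0,2,5,6,7,8}:15  {2,4,5,6,7,8}:6  {3,4,5,6,7,8}:1
  |U|=7: {0,2,4,5,6,7,8}:21  {1,3,4,5,6,7,8}:1  {2,3,4,5,6,7,8}:7
  start at 0(y): 8
  start at 1(z): 28
sum over floor = 36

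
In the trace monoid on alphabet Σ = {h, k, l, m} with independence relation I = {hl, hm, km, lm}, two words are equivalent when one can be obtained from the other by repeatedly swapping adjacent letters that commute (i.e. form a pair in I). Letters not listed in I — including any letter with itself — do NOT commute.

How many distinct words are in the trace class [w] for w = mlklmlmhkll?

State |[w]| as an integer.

#0=m has no predecessor
#1=l has no predecessor
#2=k depends on [1:l]
#3=l depends on [2:k]
#4=m depends on [0:m]
#5=l depends on [3:l]
#6=m depends on [4:m]
#7=h depends on [2:k]
#8=k depends on [5:l, 7:h]
#9=l depends on [8:k]
#10=l depends on [9:l]
sources: [0:m, 1:l]
N(rest) = Σ N(rest − s) over sources s of rest; N(one piece) = 1:
  size 1 → [6]=1  [10]=1
  size 2 → [4,6]=1  [6,10]=2  [9,10]=1
  size 3 → [0,4,6]=1  [4,6,10]=3  [6,9,10]=3  [8,9,10]=1
  size 4 → [0,4,6,10]=4  [4,6,9,10]=6  [5,8,9,10]=1  [6,8,9,10]=4  [7,8,9,10]=1
  size 5 → [0,4,6,9,10]=10  [3,5,8,9,10]=1  [4,6,8,9,10]=10  [5,6,8,9,10]=5  [5,7,8,9,10]=2  [6,7,8,9,10]=5
  size 6 → [0,4,6,8,9,10]=20  [3,5,6,8,9,10]=6  [3,5,7,8,9,10]=3  [4,5,6,8,9,10]=15  [4,6,7,8,9,10]=15  [5,6,7,8,9,10]=12
  size 7 → [0,4,5,6,8,9,10]=35  [0,4,6,7,8,9,10]=35  [2,3,5,7,8,9,10]=3  [3,4,5,6,8,9,10]=21  [3,5,6,7,8,9,10]=21  [4,5,6,7,8,9,10]=42
  size 8 → [0,3,4,5,6,8,9,10]=56  [0,4,5,6,7,8,9,10]=112  [1,2,3,5,7,8,9,10]=3  [2,3,5,6,7,8,9,10]=24  [3,4,5,6,7,8,9,10]=84
  size 9 → [0,3,4,5,6,7,8,9,10]=252  [1,2,3,5,6,7,8,9,10]=27  [2,3,4,5,6,7,8,9,10]=108
  first=0(m) contributes 135
  first=1(l) contributes 360
|[w]| = 495

495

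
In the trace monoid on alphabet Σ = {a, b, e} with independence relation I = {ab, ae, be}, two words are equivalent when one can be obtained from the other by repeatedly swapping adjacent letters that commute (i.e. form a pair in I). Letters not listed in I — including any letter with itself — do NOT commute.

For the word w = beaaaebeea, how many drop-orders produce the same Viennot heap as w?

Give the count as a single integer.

3150

drop 0:b onto floor
drop 1:e onto floor
drop 2:a onto floor
drop 3:a onto {2:a}
drop 4:a onto {3:a}
drop 5:e onto {1:e}
drop 6:b onto {0:b}
drop 7:e onto {5:e}
drop 8:e onto {7:e}
drop 9:a onto {4:a}
ground layer = {0:b, 1:e, 2:a}
drop-orders for the pieces not yet dropped (sum over which currently-grounded one goes next):
  1 to go: {6} 1  {8} 1  {9} 1
  2 to go: {0,6} 1  {4,9} 1  {6,8} 2  {6,9} 2  {7,8} 1  {8,9} 2
  3 to go: {0,6,8} 3  {0,6,9} 3  {3,4,9} 1  {4,6,9} 3  {4,8,9} 3  {5,7,8} 1  {6,7,8} 3  {6,8,9} 6  {7,8,9} 3
  4 to go: {0,4,6,9} 6  {0,6,7,8} 6  {0,6,8,9} 12  {1,5,7,8} 1  {2,3,4,9} 1  {3,4,6,9} 4  {3,4,8,9} 4  {4,6,8,9} 12  {4,7,8,9} 6  {5,6,7,8} 4  {5,7,8,9} 4  {6,7,8,9} 12
  5 to go: {0,3,4,6,9} 10  {0,4,6,8,9} 30  {0,5,6,7,8} 10  {0,6,7,8,9} 30  {1,5,6,7,8} 5  {1,5,7,8,9} 5  {2,3,4,6,9} 5  {2,3,4,8,9} 5  {3,4,6,8,9} 20  {3,4,7,8,9} 10  {4,5,7,8,9} 10  {4,6,7,8,9} 30  {5,6,7,8,9} 20
  6 to go: {0,1,5,6,7,8} 15  {0,2,3,4,6,9} 15  {0,3,4,6,8,9} 60  {0,4,6,7,8,9} 90  {0,5,6,7,8,9} 60  {1,4,5,7,8,9} 15  {1,5,6,7,8,9} 30  {2,3,4,6,8,9} 30  {2,3,4,7,8,9} 15  {3,4,5,7,8,9} 20  {3,4,6,7,8,9} 60  {4,5,6,7,8,9} 60
  7 to go: {0,1,5,6,7,8,9} 105  {0,2,3,4,6,8,9} 105  {0,3,4,6,7,8,9} 210  {0,4,5,6,7,8,9} 210  {1,3,4,5,7,8,9} 35  {1,4,5,6,7,8,9} 105  {2,3,4,5,7,8,9} 35  {2,3,4,6,7,8,9} 105  {3,4,5,6,7,8,9} 140
  8 to go: {0,1,4,5,6,7,8,9} 420  {0,2,3,4,6,7,8,9} 420  {0,3,4,5,6,7,8,9} 560  {1,2,3,4,5,7,8,9} 70  {1,3,4,5,6,7,8,9} 280  {2,3,4,5,6,7,8,9} 280
  if 0:b drops first: 630 orders
  if 1:e drops first: 1260 orders
  if 2:a drops first: 1260 orders
heap linearizations: 3150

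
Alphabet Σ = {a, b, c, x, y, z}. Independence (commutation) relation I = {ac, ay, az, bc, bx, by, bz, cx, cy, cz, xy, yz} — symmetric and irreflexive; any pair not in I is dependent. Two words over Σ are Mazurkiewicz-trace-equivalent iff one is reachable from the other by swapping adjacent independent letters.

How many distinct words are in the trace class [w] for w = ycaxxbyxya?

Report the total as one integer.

piece 0:y — minimal
piece 1:c — minimal
piece 2:a — minimal
piece 3:x rests on {2:a}
piece 4:x rests on {3:x}
piece 5:b rests on {2:a}
piece 6:y rests on {0:y}
piece 7:x rests on {4:x}
piece 8:y rests on {6:y}
piece 9:a rests on {5:b, 7:x}
minimal pieces: {0:y, 1:c, 2:a}
ways to finish when only these pieces remain (= sum over removing one remaining piece with nothing left below it):
  1 left: {1}→1  {8}→1  {9}→1
  2 left: {1,8}→2  {1,9}→2  {5,9}→1  {6,8}→1  {7,9}→1  {8,9}→2
  3 left: {0,6,8}→1  {1,5,9}→3  {1,6,8}→3  {1,7,9}→3  {1,8,9}→6  {4,7,9}→1  {5,7,9}→2  {5,8,9}→3  {6,8,9}→3  {7,8,9}→3
  4 left: {0,1,6,8}→4  {0,6,8,9}→4  {1,4,7,9}→4  {1,5,7,9}→8  {1,5,8,9}→12  {1,6,8,9}→12  {1,7,8,9}→12  {3,4,7,9}→1  {4,5,7,9}→3  {4,7,8,9}→4  {5,6,8,9}→6  {5,7,8,9}→8  {6,7,8,9}→6
  5 left: {0,1,6,8,9}→20  {0,5,6,8,9}→10  {0,6,7,8,9}→10  {1,3,4,7,9}→5  {1,4,5,7,9}→15  {1,4,7,8,9}→20  {1,5,6,8,9}→30  {1,5,7,8,9}→40  {1,6,7,8,9}→30  {3,4,5,7,9}→4  {3,4,7,8,9}→5  {4,5,7,8,9}→15  {4,6,7,8,9}→10  {5,6,7,8,9}→20
  6 left: {0,1,5,6,8,9}→60  {0,1,6,7,8,9}→60  {0,4,6,7,8,9}→20  {0,5,6,7,8,9}→40  {1,3,4,5,7,9}→24  {1,3,4,7,8,9}→30  {1,4,5,7,8,9}→90  {1,4,6,7,8,9}→60  {1,5,6,7,8,9}→120  {2,3,4,5,7,9}→4  {3,4,5,7,8,9}→24  {3,4,6,7,8,9}→15  {4,5,6,7,8,9}→45
  7 left: {0,1,4,6,7,8,9}→140  {0,1,5,6,7,8,9}→280  {0,3,4,6,7,8,9}→35  {0,4,5,6,7,8,9}→105  {1,2,3,4,5,7,9}→28  {1,3,4,5,7,8,9}→168  {1,3,4,6,7,8,9}→105  {1,4,5,6,7,8,9}→315  {2,3,4,5,7,8,9}→28  {3,4,5,6,7,8,9}→84
  8 left: {0,1,3,4,6,7,8,9}→280  {0,1,4,5,6,7,8,9}→840  {0,3,4,5,6,7,8,9}→224  {1,2,3,4,5,7,8,9}→224  {1,3,4,5,6,7,8,9}→672  {2,3,4,5,6,7,8,9}→112
  placing 0:y first → 1008 extensions
  placing 1:c first → 336 extensions
  placing 2:a first → 2016 extensions
total linear extensions = 3360

3360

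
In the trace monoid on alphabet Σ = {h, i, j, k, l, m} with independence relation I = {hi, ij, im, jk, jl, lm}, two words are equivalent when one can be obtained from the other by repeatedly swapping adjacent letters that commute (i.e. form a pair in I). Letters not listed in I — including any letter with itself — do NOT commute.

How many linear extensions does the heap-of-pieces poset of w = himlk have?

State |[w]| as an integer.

piece 0:h — minimal
piece 1:i — minimal
piece 2:m rests on {0:h}
piece 3:l rests on {0:h, 1:i}
piece 4:k rests on {2:m, 3:l}
minimal pieces: {0:h, 1:i}
ways to finish when only these pieces remain (= sum over removing one remaining piece with nothing left below it):
  1 left: {4}→1
  2 left: {2,4}→1  {3,4}→1
  3 left: {1,3,4}→1  {2,3,4}→2
  placing 0:h first → 3 extensions
  placing 1:i first → 2 extensions
total linear extensions = 5

5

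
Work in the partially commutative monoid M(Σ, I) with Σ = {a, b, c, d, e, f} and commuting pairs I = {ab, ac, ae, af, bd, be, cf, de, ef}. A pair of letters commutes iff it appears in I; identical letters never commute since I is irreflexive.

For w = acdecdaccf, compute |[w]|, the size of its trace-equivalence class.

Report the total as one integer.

60

#0=a has no predecessor
#1=c has no predecessor
#2=d depends on [0:a, 1:c]
#3=e depends on [1:c]
#4=c depends on [2:d, 3:e]
#5=d depends on [4:c]
#6=a depends on [5:d]
#7=c depends on [5:d]
#8=c depends on [7:c]
#9=f depends on [5:d]
sources: [0:a, 1:c]
N(rest) = Σ N(rest − s) over sources s of rest; N(one piece) = 1:
  size 1 → [6]=1  [8]=1  [9]=1
  size 2 → [6,8]=2  [6,9]=2  [7,8]=1  [8,9]=2
  size 3 → [6,7,8]=3  [6,8,9]=6  [7,8,9]=3
  size 4 → [6,7,8,9]=12
  size 5 → [5,6,7,8,9]=12
  size 6 → [4,5,6,7,8,9]=12
  size 7 → [2,4,5,6,7,8,9]=12  [3,4,5,6,7,8,9]=12
  size 8 → [0,2,4,5,6,7,8,9]=12  [2,3,4,5,6,7,8,9]=24
  first=0(a) contributes 24
  first=1(c) contributes 36
|[w]| = 60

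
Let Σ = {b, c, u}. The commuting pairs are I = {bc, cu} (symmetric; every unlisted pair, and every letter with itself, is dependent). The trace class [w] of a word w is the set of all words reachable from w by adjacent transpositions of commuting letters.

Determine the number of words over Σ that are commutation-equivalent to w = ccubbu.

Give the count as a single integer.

15

piece 0:c — minimal
piece 1:c rests on {0:c}
piece 2:u — minimal
piece 3:b rests on {2:u}
piece 4:b rests on {3:b}
piece 5:u rests on {4:b}
minimal pieces: {0:c, 2:u}
ways to finish when only these pieces remain (= sum over removing one remaining piece with nothing left below it):
  1 left: {1}→1  {5}→1
  2 left: {0,1}→1  {1,5}→2  {4,5}→1
  3 left: {0,1,5}→3  {1,4,5}→3  {3,4,5}→1
  4 left: {0,1,4,5}→6  {1,3,4,5}→4  {2,3,4,5}→1
  placing 0:c first → 5 extensions
  placing 2:u first → 10 extensions
total linear extensions = 15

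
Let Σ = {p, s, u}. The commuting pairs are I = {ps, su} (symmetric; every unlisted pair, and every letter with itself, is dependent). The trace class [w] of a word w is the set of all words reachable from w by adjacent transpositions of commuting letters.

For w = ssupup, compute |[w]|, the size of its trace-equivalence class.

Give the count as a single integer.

15

drop 0:s onto floor
drop 1:s onto {0:s}
drop 2:u onto floor
drop 3:p onto {2:u}
drop 4:u onto {3:p}
drop 5:p onto {4:u}
ground layer = {0:s, 2:u}
drop-orders for the pieces not yet dropped (sum over which currently-grounded one goes next):
  1 to go: {1} 1  {5} 1
  2 to go: {0,1} 1  {1,5} 2  {4,5} 1
  3 to go: {0,1,5} 3  {1,4,5} 3  {3,4,5} 1
  4 to go: {0,1,4,5} 6  {1,3,4,5} 4  {2,3,4,5} 1
  if 0:s drops first: 5 orders
  if 2:u drops first: 10 orders
heap linearizations: 15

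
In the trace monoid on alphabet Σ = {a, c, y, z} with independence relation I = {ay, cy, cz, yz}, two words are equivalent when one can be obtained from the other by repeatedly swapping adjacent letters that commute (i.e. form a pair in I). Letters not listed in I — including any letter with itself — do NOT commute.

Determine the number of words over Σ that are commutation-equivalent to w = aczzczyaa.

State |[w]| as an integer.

90

0(a) covers ∅
1(c) covers 0:a
2(z) covers 0:a
3(z) covers 2:z
4(c) covers 1:c
5(z) covers 3:z
6(y) covers ∅
7(a) covers 4:c, 5:z
8(a) covers 7:a
floor of heap: 0:a, 6:y
completions by unplaced set U, small U first (add the entries for U minus each lowest piece of U):
  |U|=1: {6}:1  {8}:1
  |U|=2: {6,8}:2  {7,8}:1
  |U|=3: {4,7,8}:1  {5,7,8}:1  {6,7,8}:3
  |U|=4: {1,4,7,8}:1  {3,5,7,8}:1  {4,5,7,8}:2  {4,6,7,8}:4  {5,6,7,8}:4
  |U|=5: {1,4,5,7,8}:3  {1,4,6,7,8}:5  {2,3,5,7,8}:1  {3,4,5,7,8}:3  {3,5,6,7,8}:5  {4,5,6,7,8}:10
  |U|=6: {1,3,4,5,7,8}:6  {1,4,5,6,7,8}:18  {2,3,4,5,7,8}:4  {2,3,5,6,7,8}:6  {3,4,5,6,7,8}:18
  |U|=7: {1,2,3,4,5,7,8}:10  {1,3,4,5,6,7,8}:42  {2,3,4,5,6,7,8}:28
  start at 0(a): 80
  start at 6(y): 10
sum over floor = 90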